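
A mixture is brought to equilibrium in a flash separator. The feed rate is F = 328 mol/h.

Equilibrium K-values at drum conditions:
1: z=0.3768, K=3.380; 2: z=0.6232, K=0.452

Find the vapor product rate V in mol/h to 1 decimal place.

V = 139.6 mol/h

Rachford–Rice: g(V/F) = Σ zᵢ(Kᵢ−1)/(1+V/F(Kᵢ−1)) = 0.
g(0) = ΣzᵢKᵢ − 1 = 0.5553 and g(1) = 1 − Σzᵢ/Kᵢ = -0.4902, so a root lies in (0, 1).
Newton–Raphson from V/F = 0.5:
  V/F = 0.5000: g = -0.06091, g' = -0.8001 → V/F = 0.4239
  V/F = 0.4239: g = 0.00159, g' = -0.8464 → V/F = 0.4257
Converged at V/F = 0.4257.
Then V = V/F·F = 0.4257·328 = 139.6 mol/h and L = F − V = 188.4 mol/h.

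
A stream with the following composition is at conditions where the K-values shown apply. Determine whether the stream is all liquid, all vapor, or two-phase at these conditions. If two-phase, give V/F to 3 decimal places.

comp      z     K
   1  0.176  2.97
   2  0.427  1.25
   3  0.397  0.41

two-phase, V/F = 0.367

ΣzᵢKᵢ = 1.219; Σzᵢ/Kᵢ = 1.369.
Both exceed 1, so a two-phase solution exists.
Material balance + equilibrium reduce to Σ zᵢ(Kᵢ−1)/(1+ψ(Kᵢ−1)) = 0.
Newton–Raphson from ψ = 0.5:
  ψ = 0.500: g = -0.0627, g' = -0.472 → ψ = 0.367
Converged at ψ = 0.367.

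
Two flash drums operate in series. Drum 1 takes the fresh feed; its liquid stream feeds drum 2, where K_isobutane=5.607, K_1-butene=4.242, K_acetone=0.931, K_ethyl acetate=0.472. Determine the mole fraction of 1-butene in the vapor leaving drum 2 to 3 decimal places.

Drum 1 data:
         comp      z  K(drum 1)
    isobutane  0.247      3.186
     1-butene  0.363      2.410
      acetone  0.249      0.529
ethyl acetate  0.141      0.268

Drum 1:
Iterate (Newton) starting at ψ₁ = 0.61:
  ψ₁ = 0.610: g = 0.1555, g' = -0.781 → ψ₁ = 0.809
  ψ₁ = 0.809: g = -0.0086, g' = -0.910 → ψ₁ = 0.800
Converged at ψ₁ = 0.800.
Drum-1 compositions:
  isobutane: x = 0.090, y = 0.286
  1-butene: x = 0.171, y = 0.411
  acetone: x = 0.399, y = 0.211
  ethyl acetate: x = 0.340, y = 0.091
Drum-2 feed = drum-1 liquid: z₂ = (0.0899, 0.1706, 0.3994, 0.3400).
Drum 2:
Rachford–Rice: g(ψ₂) = Σ zᵢ(Kᵢ−1)/(1+ψ₂(Kᵢ−1)) = 0.
Check two-phase: ΣzᵢKᵢ = 1.760 > 1 and Σzᵢ/Kᵢ = 1.206 > 1, so g(0) = 0.760 > 0 and g(1) = -0.206 < 0.
Newton iteration, ψ₂⁰ = 0.69:
  ψ₂ = 0.690: g = -0.0414, g' = -0.517 → ψ₂ = 0.610
  ψ₂ = 0.610: g = 0.0009, g' = -0.542 → ψ₂ = 0.612
Converged at ψ₂ = 0.612.
  isobutane: x = 0.024, y = 0.132
  1-butene: x = 0.057, y = 0.243
  acetone: x = 0.417, y = 0.388
  ethyl acetate: x = 0.502, y = 0.237

y_1-butene (drum 2) = 0.243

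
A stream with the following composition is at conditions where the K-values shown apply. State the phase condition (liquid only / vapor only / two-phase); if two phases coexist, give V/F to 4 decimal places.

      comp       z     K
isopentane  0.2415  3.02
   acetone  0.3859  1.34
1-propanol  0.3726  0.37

ΣzᵢKᵢ = 1.3843; Σzᵢ/Kᵢ = 1.3750.
Both exceed 1, so a two-phase solution exists.
Newton iteration, ψ⁰ = 0.42:
  ψ = 0.4200: g = 0.05953, g' = -0.5960 → ψ = 0.5199
  ψ = 0.5199: g = 0.00038, g' = -0.5937 → ψ = 0.5205
Converged at ψ = 0.5205.

two-phase, V/F = 0.5205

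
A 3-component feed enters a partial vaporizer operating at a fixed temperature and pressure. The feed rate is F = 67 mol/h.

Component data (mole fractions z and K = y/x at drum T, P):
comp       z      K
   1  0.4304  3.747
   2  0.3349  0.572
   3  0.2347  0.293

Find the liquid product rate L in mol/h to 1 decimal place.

Newton iteration, ψ⁰ = 0.5:
  ψ = 0.5000: g = 0.05910, g' = -0.9565 → ψ = 0.5618
  ψ = 0.5618: g = 0.00091, g' = -0.9313 → ψ = 0.5628
Converged at ψ = 0.5628.
Then V = ψ·F = 0.5628·67 = 37.7 mol/h and L = F − V = 29.3 mol/h.

L = 29.3 mol/h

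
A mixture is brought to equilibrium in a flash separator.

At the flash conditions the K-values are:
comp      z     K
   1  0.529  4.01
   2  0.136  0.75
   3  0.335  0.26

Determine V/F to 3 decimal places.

Material balance + equilibrium reduce to Σ zᵢ(Kᵢ−1)/(1+V/F(Kᵢ−1)) = 0.
g(0) = ΣzᵢKᵢ − 1 = 1.310 and g(1) = 1 − Σzᵢ/Kᵢ = -0.602, so a root lies in (0, 1).
Newton iteration, V/F⁰ = 0.38:
  V/F = 0.380: g = 0.3603, g' = -1.408 → V/F = 0.636
  V/F = 0.636: g = 0.0378, g' = -1.231 → V/F = 0.667
  V/F = 0.667: g = -0.0004, g' = -1.257 → V/F = 0.666
Converged at V/F = 0.666.

V/F = 0.666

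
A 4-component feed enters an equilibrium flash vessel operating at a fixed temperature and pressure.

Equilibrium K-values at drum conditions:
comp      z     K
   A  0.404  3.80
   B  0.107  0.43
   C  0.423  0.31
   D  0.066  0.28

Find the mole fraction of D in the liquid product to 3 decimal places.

x_D = 0.092

Rachford–Rice: g(V/F) = Σ zᵢ(Kᵢ−1)/(1+V/F(Kᵢ−1)) = 0.
g(0) = ΣzᵢKᵢ − 1 = 0.731 and g(1) = 1 − Σzᵢ/Kᵢ = -0.955, so a root lies in (0, 1).
Newton–Raphson from V/F = 0.39:
  V/F = 0.390: g = -0.0031, g' = -1.224 → V/F = 0.387
Converged at V/F = 0.387.
Compositions from xᵢ = zᵢ/(1+V/F(Kᵢ−1)), yᵢ = Kᵢxᵢ:
  A: x = 0.194, y = 0.736
  B: x = 0.137, y = 0.059
  C: x = 0.577, y = 0.179
  D: x = 0.092, y = 0.026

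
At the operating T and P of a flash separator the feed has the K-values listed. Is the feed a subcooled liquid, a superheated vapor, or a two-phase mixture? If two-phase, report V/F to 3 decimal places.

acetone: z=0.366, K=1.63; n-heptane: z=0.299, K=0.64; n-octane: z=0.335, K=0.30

ΣzᵢKᵢ = 0.888; Σzᵢ/Kᵢ = 1.808.
Since ΣzᵢKᵢ < 1 the mixture is below its bubble point — single liquid phase.

subcooled liquid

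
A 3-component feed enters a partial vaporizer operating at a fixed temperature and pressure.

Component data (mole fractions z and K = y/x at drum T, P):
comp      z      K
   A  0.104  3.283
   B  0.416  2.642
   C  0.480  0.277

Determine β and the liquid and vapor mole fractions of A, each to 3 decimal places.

β = 0.446, x_A = 0.052, y_A = 0.169

Newton–Raphson from β = 0.65:
  β = 0.650: g = -0.2287, g' = -1.243 → β = 0.466
  β = 0.466: g = -0.0214, g' = -1.058 → β = 0.446
Converged at β = 0.446.
Compositions from xᵢ = zᵢ/(1+β(Kᵢ−1)), yᵢ = Kᵢxᵢ:
  A: x = 0.052, y = 0.169
  B: x = 0.240, y = 0.635
  C: x = 0.708, y = 0.196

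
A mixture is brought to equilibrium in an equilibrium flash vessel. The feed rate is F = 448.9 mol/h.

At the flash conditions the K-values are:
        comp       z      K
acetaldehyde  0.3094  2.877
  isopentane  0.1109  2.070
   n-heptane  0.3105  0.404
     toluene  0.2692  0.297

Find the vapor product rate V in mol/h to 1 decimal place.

Material balance + equilibrium reduce to Σ zᵢ(Kᵢ−1)/(1+V/F(Kᵢ−1)) = 0.
g(0) = ΣzᵢKᵢ − 1 = 0.3251 and g(1) = 1 − Σzᵢ/Kᵢ = -0.8361, so a root lies in (0, 1).
Newton–Raphson from V/F = 0.54:
  V/F = 0.5400: g = -0.21431, g' = -0.9054 → V/F = 0.3033
  V/F = 0.3033: g = -0.00676, g' = -0.8943 → V/F = 0.2957
Converged at V/F = 0.2957.
Then V = V/F·F = 0.2957·448.9 = 132.8 mol/h and L = F − V = 316.1 mol/h.

V = 132.8 mol/h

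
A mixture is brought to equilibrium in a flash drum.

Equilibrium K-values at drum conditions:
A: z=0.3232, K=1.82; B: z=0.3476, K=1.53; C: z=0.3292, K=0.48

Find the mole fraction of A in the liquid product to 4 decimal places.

x_A = 0.1961

Rachford–Rice: g(ψ) = Σ zᵢ(Kᵢ−1)/(1+ψ(Kᵢ−1)) = 0.
Feasibility: ΣzᵢKᵢ = 1.2781, Σzᵢ/Kᵢ = 1.0906 — both > 1, two phases present.
Iterate (Newton) starting at ψ = 0.5:
  ψ = 0.5000: g = 0.10227, g' = -0.3329 → ψ = 0.8072
  ψ = 0.8072: g = -0.00652, g' = -0.3910 → ψ = 0.7905
  ψ = 0.7905: g = -0.00005, g' = -0.3851 → ψ = 0.7904
Converged at ψ = 0.7904.
Compositions from xᵢ = zᵢ/(1+ψ(Kᵢ−1)), yᵢ = Kᵢxᵢ:
  A: x = 0.1961, y = 0.3569
  B: x = 0.2450, y = 0.3748
  C: x = 0.5589, y = 0.2683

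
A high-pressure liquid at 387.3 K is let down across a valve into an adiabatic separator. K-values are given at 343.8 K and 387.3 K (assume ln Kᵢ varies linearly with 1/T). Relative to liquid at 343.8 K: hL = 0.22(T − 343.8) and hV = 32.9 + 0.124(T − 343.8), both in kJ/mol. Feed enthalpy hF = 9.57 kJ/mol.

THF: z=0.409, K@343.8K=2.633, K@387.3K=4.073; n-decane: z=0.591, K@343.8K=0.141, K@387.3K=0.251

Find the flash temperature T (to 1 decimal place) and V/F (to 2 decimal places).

T = 357.6 K, V/F = 0.21

Adiabatic flash: solve Rachford–Rice at each trial T, then check hF = ψ·hV(T) + (1−ψ)·hL(T).
  T = 343.8 K: K = (2.633, 0.141), RR gives ψ = 0.114, H_out = 3.758 kJ/mol
  T = 387.3 K: K = (4.073, 0.251), RR gives ψ = 0.354, H_out = 19.731 kJ/mol
  T = 365.6 K: K = (3.319, 0.192), RR gives ψ = 0.251, H_out = 12.530 kJ/mol
  T = 354.7 K: K = (2.967, 0.165), RR gives ψ = 0.189, H_out = 8.431 kJ/mol
  T = 360.1 K: K = (3.139, 0.178), RR gives ψ = 0.221, H_out = 10.518 kJ/mol
  T = 357.4 K: K = (3.052, 0.171), RR gives ψ = 0.206, H_out = 9.490 kJ/mol
  T = 358.8 K: K = (3.097, 0.175), RR gives ψ = 0.214, H_out = 10.027 kJ/mol
Linear interpolation between T = 357.4 (H_out = 9.490) and T = 358.8 (H_out = 10.027) on hF = 9.57 gives T ≈ 357.6 K, at which ψ = 0.21.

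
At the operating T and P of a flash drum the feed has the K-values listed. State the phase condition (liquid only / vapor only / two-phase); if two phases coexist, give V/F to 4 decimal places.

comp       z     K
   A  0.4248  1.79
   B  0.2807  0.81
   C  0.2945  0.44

two-phase, V/F = 0.3520

ΣzᵢKᵢ = 1.1173; Σzᵢ/Kᵢ = 1.2532.
Both exceed 1, so a two-phase solution exists.
Rachford–Rice: g(ψ) = Σ zᵢ(Kᵢ−1)/(1+ψ(Kᵢ−1)) = 0.
Newton–Raphson from ψ = 0.36:
  ψ = 0.3600: g = -0.00253, g' = -0.3173 → ψ = 0.3520
Converged at ψ = 0.3520.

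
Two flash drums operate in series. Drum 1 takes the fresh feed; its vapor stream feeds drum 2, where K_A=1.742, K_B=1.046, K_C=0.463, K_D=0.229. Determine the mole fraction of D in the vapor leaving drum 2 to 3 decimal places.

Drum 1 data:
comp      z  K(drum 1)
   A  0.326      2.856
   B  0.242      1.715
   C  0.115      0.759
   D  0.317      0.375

y_D (drum 2) = 0.060

Drum 1:
Iterate (Newton) starting at ψ₁ = 0.5:
  ψ₁ = 0.500: g = 0.1216, g' = -0.640 → ψ₁ = 0.690
  ψ₁ = 0.690: g = -0.0004, g' = -0.664 → ψ₁ = 0.689
Converged at ψ₁ = 0.689.
Drum-1 compositions:
  A: x = 0.143, y = 0.408
  B: x = 0.162, y = 0.278
  C: x = 0.138, y = 0.105
  D: x = 0.557, y = 0.209
Drum-2 feed = drum-1 vapor: z₂ = (0.4085, 0.2780, 0.1047, 0.2089).
Drum 2:
Let ψ₂ = V/F and solve Σ zᵢ(Kᵢ−1)/(1+ψ₂(Kᵢ−1)) = 0.
Check two-phase: ΣzᵢKᵢ = 1.099 > 1 and Σzᵢ/Kᵢ = 1.638 > 1, so g(0) = 0.099 > 0 and g(1) = -0.638 < 0.
Newton–Raphson from ψ₂ = 0.5:
  ψ₂ = 0.500: g = -0.1053, g' = -0.505 → ψ₂ = 0.292
  ψ₂ = 0.292: g = -0.0126, g' = -0.402 → ψ₂ = 0.260
Converged at ψ₂ = 0.260.
  A: x = 0.342, y = 0.597
  B: x = 0.275, y = 0.287
  C: x = 0.122, y = 0.056
  D: x = 0.261, y = 0.060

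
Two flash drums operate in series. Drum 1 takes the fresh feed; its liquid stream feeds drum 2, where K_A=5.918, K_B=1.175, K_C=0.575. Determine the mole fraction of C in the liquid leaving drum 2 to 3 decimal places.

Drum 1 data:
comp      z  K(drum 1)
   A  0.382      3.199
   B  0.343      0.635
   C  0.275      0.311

x_C (drum 2) = 0.601

Drum 1:
Newton–Raphson from ψ₁ = 0.5:
  ψ₁ = 0.500: g = -0.0421, g' = -0.791 → ψ₁ = 0.447
Converged at ψ₁ = 0.447.
Drum-1 compositions:
  A: x = 0.193, y = 0.616
  B: x = 0.410, y = 0.260
  C: x = 0.397, y = 0.124
Drum-2 feed = drum-1 liquid: z₂ = (0.1926, 0.4099, 0.3975).
Drum 2:
Material balance + equilibrium reduce to Σ zᵢ(Kᵢ−1)/(1+ψ₂(Kᵢ−1)) = 0.
g(0) = ΣzᵢKᵢ − 1 = 0.850 and g(1) = 1 − Σzᵢ/Kᵢ = -0.073, so a root lies in (0, 1).
Newton iteration, ψ₂⁰ = 0.3:
  ψ₂ = 0.300: g = 0.2572, g' = -0.866 → ψ₂ = 0.597
  ψ₂ = 0.597: g = 0.0792, g' = -0.440 → ψ₂ = 0.777
  ψ₂ = 0.777: g = 0.0073, g' = -0.370 → ψ₂ = 0.797
Converged at ψ₂ = 0.797.
  A: x = 0.039, y = 0.232
  B: x = 0.360, y = 0.423
  C: x = 0.601, y = 0.346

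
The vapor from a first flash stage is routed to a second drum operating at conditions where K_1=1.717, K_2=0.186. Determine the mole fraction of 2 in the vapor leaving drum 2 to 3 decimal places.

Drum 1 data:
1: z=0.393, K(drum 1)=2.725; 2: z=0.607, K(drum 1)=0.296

Drum 1:
Binary case is linear: z₁(K₁−1)(1+ψ₁(K₂−1)) + z₂(K₂−1)(1+ψ₁(K₁−1)) = 0
⇒ ψ₁ = [z₁(K₁−1)+z₂(K₂−1)] / [−(K₁−1)(K₂−1)] = 0.2506/1.2144 = 0.206
Drum-1 compositions:
  1: x = 0.290, y = 0.790
  2: x = 0.710, y = 0.210
Drum-2 feed = drum-1 vapor: z₂ = (0.7898, 0.2102).
Drum 2:
Binary case is linear: z₁(K₁−1)(1+ψ₂(K₂−1)) + z₂(K₂−1)(1+ψ₂(K₁−1)) = 0
⇒ ψ₂ = [z₁(K₁−1)+z₂(K₂−1)] / [−(K₁−1)(K₂−1)] = 0.3952/0.5836 = 0.677
  1: x = 0.532, y = 0.913
  2: x = 0.468, y = 0.087

y_2 (drum 2) = 0.087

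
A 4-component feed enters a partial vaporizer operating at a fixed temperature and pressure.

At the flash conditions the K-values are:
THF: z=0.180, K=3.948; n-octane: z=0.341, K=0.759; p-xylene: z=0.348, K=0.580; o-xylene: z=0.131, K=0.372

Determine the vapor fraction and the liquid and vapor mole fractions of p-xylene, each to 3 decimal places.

Rachford–Rice: g(ψ) = Σ zᵢ(Kᵢ−1)/(1+ψ(Kᵢ−1)) = 0.
Feasibility: ΣzᵢKᵢ = 1.220, Σzᵢ/Kᵢ = 1.447 — both > 1, two phases present.
Newton iteration, ψ⁰ = 0.5:
  ψ = 0.500: g = -0.1839, g' = -0.489 → ψ = 0.124
  ψ = 0.124: g = 0.0603, g' = -0.988 → ψ = 0.185
  ψ = 0.185: g = 0.0056, g' = -0.815 → ψ = 0.192
Converged at ψ = 0.192.
Compositions from xᵢ = zᵢ/(1+ψ(Kᵢ−1)), yᵢ = Kᵢxᵢ:
  THF: x = 0.115, y = 0.454
  n-octane: x = 0.358, y = 0.271
  p-xylene: x = 0.379, y = 0.220
  o-xylene: x = 0.149, y = 0.055

ψ = 0.192, x_p-xylene = 0.379, y_p-xylene = 0.220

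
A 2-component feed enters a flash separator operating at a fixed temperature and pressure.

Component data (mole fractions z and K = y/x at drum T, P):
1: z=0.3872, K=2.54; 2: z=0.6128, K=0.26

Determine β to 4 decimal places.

Binary case is linear: z₁(K₁−1)(1+β(K₂−1)) + z₂(K₂−1)(1+β(K₁−1)) = 0
⇒ β = [z₁(K₁−1)+z₂(K₂−1)] / [−(K₁−1)(K₂−1)] = 0.14282/1.13960 = 0.1253

β = 0.1253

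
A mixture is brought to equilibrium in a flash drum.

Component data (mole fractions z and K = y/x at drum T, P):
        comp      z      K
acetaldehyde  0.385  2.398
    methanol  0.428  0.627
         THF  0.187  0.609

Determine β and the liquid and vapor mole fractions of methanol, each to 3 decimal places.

Iterate (Newton) starting at β = 0.5:
  β = 0.500: g = 0.0297, g' = -0.395 → β = 0.575
  β = 0.575: g = 0.0008, g' = -0.375 → β = 0.577
Converged at β = 0.577.
Compositions from xᵢ = zᵢ/(1+β(Kᵢ−1)), yᵢ = Kᵢxᵢ:
  acetaldehyde: x = 0.213, y = 0.511
  methanol: x = 0.545, y = 0.342
  THF: x = 0.242, y = 0.147

β = 0.577, x_methanol = 0.545, y_methanol = 0.342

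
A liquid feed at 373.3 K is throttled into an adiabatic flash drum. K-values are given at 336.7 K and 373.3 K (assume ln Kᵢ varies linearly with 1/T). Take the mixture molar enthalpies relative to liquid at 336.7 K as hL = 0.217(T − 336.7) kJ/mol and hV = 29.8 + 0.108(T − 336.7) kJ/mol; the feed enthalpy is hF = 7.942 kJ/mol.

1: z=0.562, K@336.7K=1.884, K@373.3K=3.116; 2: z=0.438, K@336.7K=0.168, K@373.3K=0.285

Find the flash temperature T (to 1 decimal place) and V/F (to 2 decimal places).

T = 340.4 K, V/F = 0.24

Adiabatic flash: solve Rachford–Rice at each trial T, then check hF = ψ·hV(T) + (1−ψ)·hL(T).
  T = 336.7 K: K = (1.884, 0.168), RR gives ψ = 0.180, H_out = 5.364 kJ/mol
  T = 373.3 K: K = (3.116, 0.285), RR gives ψ = 0.579, H_out = 22.887 kJ/mol
  T = 355.0 K: K = (2.455, 0.222), RR gives ψ = 0.421, H_out = 15.679 kJ/mol
  T = 345.9 K: K = (2.160, 0.194), RR gives ψ = 0.319, H_out = 11.196 kJ/mol
  T = 341.3 K: K = (2.019, 0.181), RR gives ψ = 0.256, H_out = 8.500 kJ/mol
  T = 339.0 K: K = (1.951, 0.174), RR gives ψ = 0.220, H_out = 6.997 kJ/mol
Linear interpolation between T = 339.0 (H_out = 6.997) and T = 341.3 (H_out = 8.500) on hF = 7.942 gives T ≈ 340.4 K, at which ψ = 0.24.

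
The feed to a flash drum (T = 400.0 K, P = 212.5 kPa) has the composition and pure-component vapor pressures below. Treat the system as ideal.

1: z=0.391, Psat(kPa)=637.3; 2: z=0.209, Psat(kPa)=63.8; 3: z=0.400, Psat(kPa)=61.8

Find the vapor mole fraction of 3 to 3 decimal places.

Raoult's law: Kᵢ = Pᵢˢᵃᵗ/P = Pᵢˢᵃᵗ/212.5.
  K_1 = 637.3/212.5 = 2.99906, K_2 = 63.8/212.5 = 0.30024, K_3 = 61.8/212.5 = 0.29082
Rachford–Rice: g(ψ) = Σ zᵢ(Kᵢ−1)/(1+ψ(Kᵢ−1)) = 0.
Feasibility: ΣzᵢKᵢ = 1.352, Σzᵢ/Kᵢ = 2.202 — both > 1, two phases present.
Newton–Raphson from ψ = 0.63:
  ψ = 0.630: g = -0.4284, g' = -1.291 → ψ = 0.298
  ψ = 0.298: g = -0.0548, g' = -1.100 → ψ = 0.248
  ψ = 0.248: g = 0.0010, g' = -1.144 → ψ = 0.249
Converged at ψ = 0.249.
Compositions from xᵢ = zᵢ/(1+ψ(Kᵢ−1)), yᵢ = Kᵢxᵢ:
  1: x = 0.261, y = 0.783
  2: x = 0.253, y = 0.076
  3: x = 0.486, y = 0.141

y_3 = 0.141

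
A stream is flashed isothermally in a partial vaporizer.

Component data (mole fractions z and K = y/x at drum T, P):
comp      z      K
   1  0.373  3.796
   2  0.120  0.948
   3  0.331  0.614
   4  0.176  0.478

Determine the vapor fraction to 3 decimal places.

ψ = 0.749

Material balance + equilibrium reduce to Σ zᵢ(Kᵢ−1)/(1+ψ(Kᵢ−1)) = 0.
Check two-phase: ΣzᵢKᵢ = 1.817 > 1 and Σzᵢ/Kᵢ = 1.132 > 1, so g(0) = 0.817 > 0 and g(1) = -0.132 < 0.
Newton iteration, ψ⁰ = 0.5:
  ψ = 0.500: g = 0.1459, g' = -0.671 → ψ = 0.717
  ψ = 0.717: g = 0.0169, g' = -0.540 → ψ = 0.749
Converged at ψ = 0.749.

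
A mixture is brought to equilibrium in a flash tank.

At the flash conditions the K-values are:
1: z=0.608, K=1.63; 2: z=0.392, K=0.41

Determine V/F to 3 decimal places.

Newton–Raphson from V/F = 0.48:
  V/F = 0.480: g = -0.0286, g' = -0.408 → V/F = 0.410
  V/F = 0.410: g = -0.0007, g' = -0.390 → V/F = 0.408
Converged at V/F = 0.408.

V/F = 0.408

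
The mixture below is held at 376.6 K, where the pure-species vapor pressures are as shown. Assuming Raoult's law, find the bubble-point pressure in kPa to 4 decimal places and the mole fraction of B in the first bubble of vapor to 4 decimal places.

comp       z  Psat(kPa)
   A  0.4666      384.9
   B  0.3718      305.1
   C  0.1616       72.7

At the bubble point ψ → 0, so ΣzᵢKᵢ = 1 with Kᵢ = Pᵢˢᵃᵗ/P ⇒ P = ΣzᵢPᵢˢᵃᵗ.
P = 0.4666·384.9 + 0.3718·305.1 + 0.1616·72.7 = 304.7788 kPa
yᵢ = zᵢPᵢˢᵃᵗ/P ⇒ y_B = 0.3718·305.1/304.7788 = 0.3722

Pbub = 304.7788 kPa, y_B = 0.3722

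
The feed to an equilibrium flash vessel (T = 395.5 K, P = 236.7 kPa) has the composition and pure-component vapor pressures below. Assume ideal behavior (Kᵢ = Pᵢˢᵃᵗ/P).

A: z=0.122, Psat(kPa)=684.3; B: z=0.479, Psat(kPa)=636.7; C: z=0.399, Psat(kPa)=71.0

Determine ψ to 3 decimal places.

Raoult's law: Kᵢ = Pᵢˢᵃᵗ/P = Pᵢˢᵃᵗ/236.7.
  K_A = 684.3/236.7 = 2.89100, K_B = 636.7/236.7 = 2.68990, K_C = 71.0/236.7 = 0.29996
Let ψ = V/F and solve Σ zᵢ(Kᵢ−1)/(1+ψ(Kᵢ−1)) = 0.
Check two-phase: ΣzᵢKᵢ = 1.761 > 1 and Σzᵢ/Kᵢ = 1.550 > 1, so g(0) = 0.761 > 0 and g(1) = -0.550 < 0.
Iterate (Newton) starting at ψ = 0.34:
  ψ = 0.340: g = 0.2879, g' = -1.050 → ψ = 0.614
  ψ = 0.614: g = 0.0139, g' = -1.024 → ψ = 0.628
Converged at ψ = 0.628.

ψ = 0.628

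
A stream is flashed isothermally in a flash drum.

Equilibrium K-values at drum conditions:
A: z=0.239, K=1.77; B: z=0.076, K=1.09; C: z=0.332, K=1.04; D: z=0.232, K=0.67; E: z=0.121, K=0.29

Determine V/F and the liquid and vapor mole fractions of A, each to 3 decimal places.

V/F = 0.188, x_A = 0.209, y_A = 0.370

Iterate (Newton) starting at V/F = 0.32:
  V/F = 0.320: g = -0.0294, g' = -0.226 → V/F = 0.190
  V/F = 0.190: g = -0.0006, g' = -0.219 → V/F = 0.188
Converged at V/F = 0.188.
Compositions from xᵢ = zᵢ/(1+V/F(Kᵢ−1)), yᵢ = Kᵢxᵢ:
  A: x = 0.209, y = 0.370
  B: x = 0.075, y = 0.081
  C: x = 0.330, y = 0.343
  D: x = 0.247, y = 0.166
  E: x = 0.140, y = 0.040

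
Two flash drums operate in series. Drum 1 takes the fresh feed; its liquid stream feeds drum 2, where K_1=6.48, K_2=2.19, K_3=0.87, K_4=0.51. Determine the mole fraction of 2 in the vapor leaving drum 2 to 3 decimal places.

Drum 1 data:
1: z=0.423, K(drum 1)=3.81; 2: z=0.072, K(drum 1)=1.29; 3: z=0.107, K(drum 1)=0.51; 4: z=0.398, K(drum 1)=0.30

Drum 1:
Let ψ₁ = V/F and solve Σ zᵢ(Kᵢ−1)/(1+ψ₁(Kᵢ−1)) = 0.
Check two-phase: ΣzᵢKᵢ = 1.878 > 1 and Σzᵢ/Kᵢ = 1.703 > 1, so g(0) = 0.878 > 0 and g(1) = -0.703 < 0.
Iterate (Newton) starting at ψ₁ = 0.56:
  ψ₁ = 0.560: g = -0.0507, g' = -1.085 → ψ₁ = 0.513
Converged at ψ₁ = 0.513.
Drum-1 compositions:
  1: x = 0.173, y = 0.660
  2: x = 0.063, y = 0.081
  3: x = 0.143, y = 0.073
  4: x = 0.621, y = 0.186
Drum-2 feed = drum-1 liquid: z₂ = (0.1732, 0.0627, 0.1430, 0.6212).
Drum 2:
Let ψ₂ = V/F and solve Σ zᵢ(Kᵢ−1)/(1+ψ₂(Kᵢ−1)) = 0.
Feasibility: ΣzᵢKᵢ = 1.701, Σzᵢ/Kᵢ = 1.438 — both > 1, two phases present.
Newton iteration, ψ₂⁰ = 0.57:
  ψ₂ = 0.570: g = -0.1678, g' = -0.627 → ψ₂ = 0.303
  ψ₂ = 0.303: g = 0.0352, g' = -0.992 → ψ₂ = 0.338
  ψ₂ = 0.338: g = 0.0017, g' = -0.901 → ψ₂ = 0.340
Converged at ψ₂ = 0.340.
  1: x = 0.061, y = 0.392
  2: x = 0.045, y = 0.098
  3: x = 0.150, y = 0.130
  4: x = 0.745, y = 0.380

y_2 (drum 2) = 0.098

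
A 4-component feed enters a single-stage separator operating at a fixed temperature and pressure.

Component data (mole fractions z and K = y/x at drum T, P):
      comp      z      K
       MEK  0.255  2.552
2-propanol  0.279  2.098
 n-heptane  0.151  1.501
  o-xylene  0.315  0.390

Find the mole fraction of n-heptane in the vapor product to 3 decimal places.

Material balance + equilibrium reduce to Σ zᵢ(Kᵢ−1)/(1+ψ(Kᵢ−1)) = 0.
Feasibility: ΣzᵢKᵢ = 1.586, Σzᵢ/Kᵢ = 1.141 — both > 1, two phases present.
Newton iteration, ψ⁰ = 0.5:
  ψ = 0.500: g = 0.2046, g' = -0.602 → ψ = 0.840
  ψ = 0.840: g = -0.0097, g' = -0.719 → ψ = 0.827
  ψ = 0.827: g = -0.0001, g' = -0.706 → ψ = 0.826
Converged at ψ = 0.826.
Compositions from xᵢ = zᵢ/(1+ψ(Kᵢ−1)), yᵢ = Kᵢxᵢ:
  MEK: x = 0.112, y = 0.285
  2-propanol: x = 0.146, y = 0.307
  n-heptane: x = 0.107, y = 0.160
  o-xylene: x = 0.635, y = 0.248

y_n-heptane = 0.160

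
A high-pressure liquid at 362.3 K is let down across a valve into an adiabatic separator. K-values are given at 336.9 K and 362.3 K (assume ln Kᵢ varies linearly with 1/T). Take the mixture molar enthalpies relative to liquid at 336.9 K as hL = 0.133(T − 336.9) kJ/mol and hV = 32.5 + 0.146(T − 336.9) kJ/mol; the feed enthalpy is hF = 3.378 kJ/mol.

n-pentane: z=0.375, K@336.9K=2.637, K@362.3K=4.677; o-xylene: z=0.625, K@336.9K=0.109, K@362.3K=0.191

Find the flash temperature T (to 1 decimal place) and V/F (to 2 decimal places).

Adiabatic flash: solve Rachford–Rice at each trial T, then check hF = ψ·hV(T) + (1−ψ)·hL(T).
  T = 336.9 K: K = (2.637, 0.109), RR gives ψ = 0.039, H_out = 1.270 kJ/mol
  T = 362.3 K: K = (4.677, 0.191), RR gives ψ = 0.294, H_out = 13.016 kJ/mol
  T = 349.6 K: K = (3.549, 0.146), RR gives ψ = 0.194, H_out = 8.018 kJ/mol
  T = 343.2 K: K = (3.064, 0.126), RR gives ψ = 0.126, H_out = 4.955 kJ/mol
  T = 340.0 K: K = (2.841, 0.117), RR gives ψ = 0.085, H_out = 3.189 kJ/mol
  T = 341.6 K: K = (2.951, 0.122), RR gives ψ = 0.107, H_out = 4.096 kJ/mol
Linear interpolation between T = 340.0 (H_out = 3.189) and T = 341.6 (H_out = 4.096) on hF = 3.378 gives T ≈ 340.3 K, at which ψ = 0.09.

T = 340.3 K, V/F = 0.09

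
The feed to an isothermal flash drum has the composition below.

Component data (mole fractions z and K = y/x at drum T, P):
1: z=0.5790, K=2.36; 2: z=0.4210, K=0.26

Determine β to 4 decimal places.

β = 0.4729

Material balance + equilibrium reduce to Σ zᵢ(Kᵢ−1)/(1+β(Kᵢ−1)) = 0.
Feasibility: ΣzᵢKᵢ = 1.4759, Σzᵢ/Kᵢ = 1.8646 — both > 1, two phases present.
Newton iteration, β⁰ = 0.39:
  β = 0.3900: g = 0.07661, g' = -0.9128 → β = 0.4739
  β = 0.4739: g = -0.00099, g' = -0.9428 → β = 0.4729
Converged at β = 0.4729.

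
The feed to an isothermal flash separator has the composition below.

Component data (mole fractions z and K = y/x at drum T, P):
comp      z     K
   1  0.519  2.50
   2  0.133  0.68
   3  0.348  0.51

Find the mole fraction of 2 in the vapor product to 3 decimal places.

y_2 = 0.123

Rachford–Rice: g(β) = Σ zᵢ(Kᵢ−1)/(1+β(Kᵢ−1)) = 0.
g(0) = ΣzᵢKᵢ − 1 = 0.565 and g(1) = 1 − Σzᵢ/Kᵢ = -0.086, so a root lies in (0, 1).
Newton iteration, β⁰ = 0.68:
  β = 0.680: g = 0.0753, g' = -0.496 → β = 0.832
  β = 0.832: g = 0.0006, g' = -0.494 → β = 0.833
Converged at β = 0.833.
Compositions from xᵢ = zᵢ/(1+β(Kᵢ−1)), yᵢ = Kᵢxᵢ:
  1: x = 0.231, y = 0.577
  2: x = 0.181, y = 0.123
  3: x = 0.588, y = 0.300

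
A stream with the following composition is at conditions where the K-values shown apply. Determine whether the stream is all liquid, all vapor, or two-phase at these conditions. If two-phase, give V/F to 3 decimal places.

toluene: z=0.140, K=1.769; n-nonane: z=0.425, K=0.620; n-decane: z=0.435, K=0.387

all liquid

ΣzᵢKᵢ = 0.680; Σzᵢ/Kᵢ = 1.889.
Since ΣzᵢKᵢ < 1 the mixture is below its bubble point — single liquid phase.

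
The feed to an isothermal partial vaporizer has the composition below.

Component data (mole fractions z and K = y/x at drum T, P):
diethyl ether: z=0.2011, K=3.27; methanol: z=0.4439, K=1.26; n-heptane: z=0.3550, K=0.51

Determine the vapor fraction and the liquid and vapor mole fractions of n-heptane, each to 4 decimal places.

Iterate (Newton) starting at ψ = 0.5:
  ψ = 0.5000: g = 0.08555, g' = -0.4004 → ψ = 0.7137
  ψ = 0.7137: g = 0.00408, g' = -0.3739 → ψ = 0.7246
Converged at ψ = 0.7246.
Compositions from xᵢ = zᵢ/(1+ψ(Kᵢ−1)), yᵢ = Kᵢxᵢ:
  diethyl ether: x = 0.0760, y = 0.2486
  methanol: x = 0.3735, y = 0.4706
  n-heptane: x = 0.5504, y = 0.2807

ψ = 0.7246, x_n-heptane = 0.5504, y_n-heptane = 0.2807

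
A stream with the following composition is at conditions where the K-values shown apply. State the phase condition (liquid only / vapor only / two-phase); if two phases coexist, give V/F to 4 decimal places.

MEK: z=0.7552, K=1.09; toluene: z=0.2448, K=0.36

liquid only

ΣzᵢKᵢ = 0.9113; Σzᵢ/Kᵢ = 1.3728.
Since ΣzᵢKᵢ < 1 the mixture is below its bubble point — single liquid phase.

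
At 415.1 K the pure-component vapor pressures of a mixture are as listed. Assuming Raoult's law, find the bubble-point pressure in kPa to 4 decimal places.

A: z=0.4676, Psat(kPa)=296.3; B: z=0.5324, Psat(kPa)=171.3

Pbub = 229.7500 kPa

At the bubble point ψ → 0, so ΣzᵢKᵢ = 1 with Kᵢ = Pᵢˢᵃᵗ/P ⇒ P = ΣzᵢPᵢˢᵃᵗ.
P = 0.4676·296.3 + 0.5324·171.3 = 229.7500 kPa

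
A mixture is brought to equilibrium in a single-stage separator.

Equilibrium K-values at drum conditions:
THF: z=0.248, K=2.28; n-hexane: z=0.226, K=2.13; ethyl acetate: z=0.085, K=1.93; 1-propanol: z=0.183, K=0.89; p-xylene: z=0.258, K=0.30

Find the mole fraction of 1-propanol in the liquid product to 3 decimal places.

Rachford–Rice: g(ψ) = Σ zᵢ(Kᵢ−1)/(1+ψ(Kᵢ−1)) = 0.
Feasibility: ΣzᵢKᵢ = 1.451, Σzᵢ/Kᵢ = 1.325 — both > 1, two phases present.
Newton iteration, ψ⁰ = 0.5:
  ψ = 0.500: g = 0.1116, g' = -0.605 → ψ = 0.684
  ψ = 0.684: g = -0.0070, g' = -0.703 → ψ = 0.675
  ψ = 0.675: g = -0.0000, g' = -0.694 → ψ = 0.674
Converged at ψ = 0.674.
Compositions from xᵢ = zᵢ/(1+ψ(Kᵢ−1)), yᵢ = Kᵢxᵢ:
  THF: x = 0.133, y = 0.303
  n-hexane: x = 0.128, y = 0.273
  ethyl acetate: x = 0.052, y = 0.101
  1-propanol: x = 0.198, y = 0.176
  p-xylene: x = 0.489, y = 0.147

x_1-propanol = 0.198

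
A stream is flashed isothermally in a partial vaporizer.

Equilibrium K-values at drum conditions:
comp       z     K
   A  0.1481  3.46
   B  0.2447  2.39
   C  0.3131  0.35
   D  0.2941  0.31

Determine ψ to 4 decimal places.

Material balance + equilibrium reduce to Σ zᵢ(Kᵢ−1)/(1+ψ(Kᵢ−1)) = 0.
Feasibility: ΣzᵢKᵢ = 1.2980, Σzᵢ/Kᵢ = 1.9885 — both > 1, two phases present.
Newton iteration, ψ⁰ = 0.52:
  ψ = 0.5200: g = -0.26663, g' = -0.9742 → ψ = 0.2463
  ψ = 0.2463: g = -0.00655, g' = -1.0006 → ψ = 0.2398
Converged at ψ = 0.2398.

ψ = 0.2398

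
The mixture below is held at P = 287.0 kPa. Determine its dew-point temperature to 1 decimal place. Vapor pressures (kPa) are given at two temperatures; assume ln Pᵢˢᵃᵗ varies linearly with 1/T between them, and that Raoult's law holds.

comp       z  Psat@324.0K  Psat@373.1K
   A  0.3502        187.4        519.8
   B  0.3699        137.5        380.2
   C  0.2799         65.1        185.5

Dew-point temperature: Σzᵢ·P/Pᵢˢᵃᵗ(T) = 1. Interpolate ln Pᵢˢᵃᵗ = aᵢ + bᵢ/T.
  T = 324.0 K: ΣzᵢP/Pᵢˢᵃᵗ = 2.5424
  T = 373.1 K: ΣzᵢP/Pᵢˢᵃᵗ = 0.9056
  T = 348.6 K: ΣzᵢP/Pᵢˢᵃᵗ = 1.4617
  T = 360.9 K: ΣzᵢP/Pᵢˢᵃᵗ = 1.1401
  T = 367.0 K: ΣzᵢP/Pᵢˢᵃᵗ = 1.0142
  T = 370.1 K: ΣzᵢP/Pᵢˢᵃᵗ = 0.9570
  T = 368.6 K: ΣzᵢP/Pᵢˢᵃᵗ = 0.9842
  T = 367.8 K: ΣzᵢP/Pᵢˢᵃᵗ = 0.9990
Interpolating between 367.0 K and 367.8 K gives T ≈ 367.7 K.

T = 367.7 K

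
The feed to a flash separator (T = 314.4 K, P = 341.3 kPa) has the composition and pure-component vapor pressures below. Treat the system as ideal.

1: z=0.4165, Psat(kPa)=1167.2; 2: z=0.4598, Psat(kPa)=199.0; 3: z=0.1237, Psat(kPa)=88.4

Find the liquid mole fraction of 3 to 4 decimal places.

Raoult's law: Kᵢ = Pᵢˢᵃᵗ/P = Pᵢˢᵃᵗ/341.3.
  K_1 = 1167.2/341.3 = 3.419865, K_2 = 199.0/341.3 = 0.583065, K_3 = 88.4/341.3 = 0.259010
Iterate (Newton) starting at ψ = 0.55:
  ψ = 0.5500: g = 0.02893, g' = -0.7770 → ψ = 0.5872
  ψ = 0.5872: g = 0.00017, g' = -0.7691 → ψ = 0.5875
Converged at ψ = 0.5875.
Compositions from xᵢ = zᵢ/(1+ψ(Kᵢ−1)), yᵢ = Kᵢxᵢ:
  1: x = 0.1720, y = 0.5882
  2: x = 0.6090, y = 0.3551
  3: x = 0.2191, y = 0.0567

x_3 = 0.2191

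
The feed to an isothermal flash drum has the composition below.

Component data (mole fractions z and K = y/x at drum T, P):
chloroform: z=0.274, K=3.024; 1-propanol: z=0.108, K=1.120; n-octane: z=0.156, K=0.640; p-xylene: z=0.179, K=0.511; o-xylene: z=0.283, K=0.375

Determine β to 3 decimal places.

Let β = V/F and solve Σ zᵢ(Kᵢ−1)/(1+β(Kᵢ−1)) = 0.
g(0) = ΣzᵢKᵢ − 1 = 0.247 and g(1) = 1 − Σzᵢ/Kᵢ = -0.536, so a root lies in (0, 1).
Iterate (Newton) starting at β = 0.5:
  β = 0.500: g = -0.1538, g' = -0.618 → β = 0.251
  β = 0.251: g = 0.0090, g' = -0.731 → β = 0.263
Converged at β = 0.263.

β = 0.263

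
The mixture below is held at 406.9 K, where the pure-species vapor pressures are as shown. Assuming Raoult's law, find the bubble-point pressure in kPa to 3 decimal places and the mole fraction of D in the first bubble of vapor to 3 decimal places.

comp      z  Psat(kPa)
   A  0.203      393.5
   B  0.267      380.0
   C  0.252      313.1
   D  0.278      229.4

At the bubble point ψ → 0, so ΣzᵢKᵢ = 1 with Kᵢ = Pᵢˢᵃᵗ/P ⇒ P = ΣzᵢPᵢˢᵃᵗ.
P = 0.203·393.5 + 0.267·380.0 + 0.252·313.1 + 0.278·229.4 = 324.015 kPa
yᵢ = zᵢPᵢˢᵃᵗ/P ⇒ y_D = 0.278·229.4/324.015 = 0.197

Pbub = 324.015 kPa, y_D = 0.197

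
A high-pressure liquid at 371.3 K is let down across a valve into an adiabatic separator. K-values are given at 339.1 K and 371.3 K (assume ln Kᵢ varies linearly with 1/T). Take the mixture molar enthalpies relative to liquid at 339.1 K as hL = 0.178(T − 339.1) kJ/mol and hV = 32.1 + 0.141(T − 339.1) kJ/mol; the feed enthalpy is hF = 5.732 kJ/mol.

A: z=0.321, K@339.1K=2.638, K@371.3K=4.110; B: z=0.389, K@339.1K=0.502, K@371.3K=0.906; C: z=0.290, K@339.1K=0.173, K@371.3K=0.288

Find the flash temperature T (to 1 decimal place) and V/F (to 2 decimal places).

Adiabatic flash: solve Rachford–Rice at each trial T, then check hF = ψ·hV(T) + (1−ψ)·hL(T).
  T = 339.1 K: K = (2.638, 0.502, 0.173), RR gives ψ = 0.086, H_out = 2.770 kJ/mol
  T = 371.3 K: K = (4.110, 0.906, 0.288), RR gives ψ = 0.538, H_out = 22.370 kJ/mol
  T = 355.2 K: K = (3.326, 0.683, 0.226), RR gives ψ = 0.312, H_out = 12.696 kJ/mol
  T = 347.1 K: K = (2.968, 0.587, 0.198), RR gives ψ = 0.201, H_out = 7.828 kJ/mol
  T = 343.1 K: K = (2.800, 0.543, 0.185), RR gives ψ = 0.145, H_out = 5.349 kJ/mol
  T = 345.1 K: K = (2.883, 0.565, 0.192), RR gives ψ = 0.173, H_out = 6.598 kJ/mol
Linear interpolation between T = 343.1 (H_out = 5.349) and T = 345.1 (H_out = 6.598) on hF = 5.732 gives T ≈ 343.7 K, at which ψ = 0.15.

T = 343.7 K, V/F = 0.15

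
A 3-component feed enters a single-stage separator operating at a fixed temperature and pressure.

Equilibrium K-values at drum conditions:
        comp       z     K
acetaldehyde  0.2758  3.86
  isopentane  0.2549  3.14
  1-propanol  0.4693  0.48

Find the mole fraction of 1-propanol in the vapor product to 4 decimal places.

y_1-propanol = 0.3968

Rachford–Rice: g(β) = Σ zᵢ(Kᵢ−1)/(1+β(Kᵢ−1)) = 0.
Check two-phase: ΣzᵢKᵢ = 2.0902 > 1 and Σzᵢ/Kᵢ = 1.1303 > 1, so g(0) = 1.0902 > 0 and g(1) = -0.1303 < 0.
Newton–Raphson from β = 0.49:
  β = 0.4900: g = 0.26727, g' = -0.8979 → β = 0.7877
  β = 0.7877: g = 0.03228, g' = -0.7391 → β = 0.8313
Converged at β = 0.8313.
Compositions from xᵢ = zᵢ/(1+β(Kᵢ−1)), yᵢ = Kᵢxᵢ:
  acetaldehyde: x = 0.0817, y = 0.3152
  isopentane: x = 0.0917, y = 0.2880
  1-propanol: x = 0.8266, y = 0.3968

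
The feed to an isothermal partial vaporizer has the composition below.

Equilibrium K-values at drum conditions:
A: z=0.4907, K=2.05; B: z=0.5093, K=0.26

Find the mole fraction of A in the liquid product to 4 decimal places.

x_A = 0.4134

Material balance + equilibrium reduce to Σ zᵢ(Kᵢ−1)/(1+V/F(Kᵢ−1)) = 0.
Check two-phase: ΣzᵢKᵢ = 1.1384 > 1 and Σzᵢ/Kᵢ = 2.1982 > 1, so g(0) = 0.1384 > 0 and g(1) = -1.1982 < 0.
Binary case is linear: z₁(K₁−1)(1+V/F(K₂−1)) + z₂(K₂−1)(1+V/F(K₁−1)) = 0
⇒ V/F = [z₁(K₁−1)+z₂(K₂−1)] / [−(K₁−1)(K₂−1)] = 0.13835/0.77700 = 0.1781
Compositions from xᵢ = zᵢ/(1+V/F(Kᵢ−1)), yᵢ = Kᵢxᵢ:
  A: x = 0.4134, y = 0.8475
  B: x = 0.5866, y = 0.1525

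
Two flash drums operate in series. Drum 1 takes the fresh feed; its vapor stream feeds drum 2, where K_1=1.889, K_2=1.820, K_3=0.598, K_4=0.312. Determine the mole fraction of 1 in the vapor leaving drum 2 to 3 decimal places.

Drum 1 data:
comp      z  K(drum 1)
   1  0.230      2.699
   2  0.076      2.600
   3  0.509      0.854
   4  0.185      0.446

y_1 (drum 2) = 0.493

Drum 1:
Material balance + equilibrium reduce to Σ zᵢ(Kᵢ−1)/(1+ψ₁(Kᵢ−1)) = 0.
g(0) = ΣzᵢKᵢ − 1 = 0.336 and g(1) = 1 − Σzᵢ/Kᵢ = -0.125, so a root lies in (0, 1).
Iterate (Newton) starting at ψ₁ = 0.5:
  ψ₁ = 0.500: g = 0.0569, g' = -0.375 → ψ₁ = 0.652
  ψ₁ = 0.652: g = 0.0025, g' = -0.348 → ψ₁ = 0.659
Converged at ψ₁ = 0.659.
Drum-1 compositions:
  1: x = 0.109, y = 0.293
  2: x = 0.037, y = 0.096
  3: x = 0.563, y = 0.481
  4: x = 0.291, y = 0.130
Drum-2 feed = drum-1 vapor: z₂ = (0.2929, 0.0962, 0.4809, 0.1299).
Drum 2:
Rachford–Rice: g(ψ₂) = Σ zᵢ(Kᵢ−1)/(1+ψ₂(Kᵢ−1)) = 0.
g(0) = ΣzᵢKᵢ − 1 = 0.057 and g(1) = 1 − Σzᵢ/Kᵢ = -0.429, so a root lies in (0, 1).
Newton–Raphson from ψ₂ = 0.41:
  ψ₂ = 0.410: g = -0.1061, g' = -0.391 → ψ₂ = 0.139
  ψ₂ = 0.139: g = -0.0010, g' = -0.398 → ψ₂ = 0.136
Converged at ψ₂ = 0.136.
  1: x = 0.261, y = 0.493
  2: x = 0.087, y = 0.157
  3: x = 0.509, y = 0.304
  4: x = 0.143, y = 0.045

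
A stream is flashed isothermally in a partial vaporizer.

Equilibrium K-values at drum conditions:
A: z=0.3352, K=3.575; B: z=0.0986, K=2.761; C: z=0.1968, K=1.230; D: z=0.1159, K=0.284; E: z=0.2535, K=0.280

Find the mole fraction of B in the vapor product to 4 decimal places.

Iterate (Newton) starting at ψ = 0.5:
  ψ = 0.5000: g = 0.09581, g' = -0.9846 → ψ = 0.5973
  ψ = 0.5973: g = -0.00075, g' = -1.0117 → ψ = 0.5966
Converged at ψ = 0.5966.
Compositions from xᵢ = zᵢ/(1+ψ(Kᵢ−1)), yᵢ = Kᵢxᵢ:
  A: x = 0.1322, y = 0.4725
  B: x = 0.0481, y = 0.1328
  C: x = 0.1731, y = 0.2129
  D: x = 0.2023, y = 0.0575
  E: x = 0.4444, y = 0.1244

y_B = 0.1328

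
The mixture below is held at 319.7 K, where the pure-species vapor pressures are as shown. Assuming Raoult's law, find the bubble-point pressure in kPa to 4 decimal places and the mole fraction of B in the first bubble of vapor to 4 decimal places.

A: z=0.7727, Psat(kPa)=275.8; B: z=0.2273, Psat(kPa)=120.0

Pbub = 240.3867 kPa, y_B = 0.1135

At the bubble point ψ → 0, so ΣzᵢKᵢ = 1 with Kᵢ = Pᵢˢᵃᵗ/P ⇒ P = ΣzᵢPᵢˢᵃᵗ.
P = 0.7727·275.8 + 0.2273·120.0 = 240.3867 kPa
yᵢ = zᵢPᵢˢᵃᵗ/P ⇒ y_B = 0.2273·120.0/240.3867 = 0.1135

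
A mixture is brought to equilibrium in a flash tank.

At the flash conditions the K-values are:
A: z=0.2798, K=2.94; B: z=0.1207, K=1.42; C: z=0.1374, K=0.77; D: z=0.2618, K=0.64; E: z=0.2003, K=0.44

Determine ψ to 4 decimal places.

ψ = 0.5237

Newton iteration, ψ⁰ = 0.5:
  ψ = 0.5000: g = 0.01100, g' = -0.4668 → ψ = 0.5236
  ψ = 0.5236: g = 0.00008, g' = -0.4601 → ψ = 0.5237
Converged at ψ = 0.5237.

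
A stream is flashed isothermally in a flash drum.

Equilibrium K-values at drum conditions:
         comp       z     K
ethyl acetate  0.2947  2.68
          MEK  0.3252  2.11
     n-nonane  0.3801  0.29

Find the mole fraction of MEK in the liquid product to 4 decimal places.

x_MEK = 0.1962

Newton iteration, V/F⁰ = 0.5:
  V/F = 0.5000: g = 0.08281, g' = -0.8720 → V/F = 0.5950
  V/F = 0.5950: g = -0.00225, g' = -0.9277 → V/F = 0.5925
Converged at V/F = 0.5925.
Compositions from xᵢ = zᵢ/(1+V/F(Kᵢ−1)), yᵢ = Kᵢxᵢ:
  ethyl acetate: x = 0.1477, y = 0.3958
  MEK: x = 0.1962, y = 0.4139
  n-nonane: x = 0.6561, y = 0.1903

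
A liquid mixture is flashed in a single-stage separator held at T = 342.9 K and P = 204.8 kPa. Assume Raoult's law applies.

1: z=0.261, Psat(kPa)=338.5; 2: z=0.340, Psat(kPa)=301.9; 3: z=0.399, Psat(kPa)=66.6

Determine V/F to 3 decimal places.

Raoult's law: Kᵢ = Pᵢˢᵃᵗ/P = Pᵢˢᵃᵗ/204.8.
  K_1 = 338.5/204.8 = 1.65283, K_2 = 301.9/204.8 = 1.47412, K_3 = 66.6/204.8 = 0.32520
Iterate (Newton) starting at V/F = 0.62:
  V/F = 0.620: g = -0.2171, g' = -0.639 → V/F = 0.280
  V/F = 0.280: g = -0.0458, g' = -0.415 → V/F = 0.170
  V/F = 0.170: g = -0.0017, g' = -0.387 → V/F = 0.166
Converged at V/F = 0.166.

V/F = 0.166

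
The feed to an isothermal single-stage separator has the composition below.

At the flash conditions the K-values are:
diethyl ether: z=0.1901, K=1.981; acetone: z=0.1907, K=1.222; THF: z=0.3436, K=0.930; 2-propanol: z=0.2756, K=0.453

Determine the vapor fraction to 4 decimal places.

Iterate (Newton) starting at ψ = 0.51:
  ψ = 0.5100: g = -0.07169, g' = -0.2493 → ψ = 0.2224
  ψ = 0.2224: g = -0.00263, g' = -0.2404 → ψ = 0.2114
  ψ = 0.2114: g = 0.00000, g' = -0.2412 → ψ = 0.2115
Converged at ψ = 0.2115.

ψ = 0.2115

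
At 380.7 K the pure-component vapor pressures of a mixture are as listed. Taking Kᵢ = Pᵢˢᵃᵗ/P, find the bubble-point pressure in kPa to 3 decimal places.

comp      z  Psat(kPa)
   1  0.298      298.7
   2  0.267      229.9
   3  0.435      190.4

At the bubble point ψ → 0, so ΣzᵢKᵢ = 1 with Kᵢ = Pᵢˢᵃᵗ/P ⇒ P = ΣzᵢPᵢˢᵃᵗ.
P = 0.298·298.7 + 0.267·229.9 + 0.435·190.4 = 233.220 kPa

Pbub = 233.220 kPa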